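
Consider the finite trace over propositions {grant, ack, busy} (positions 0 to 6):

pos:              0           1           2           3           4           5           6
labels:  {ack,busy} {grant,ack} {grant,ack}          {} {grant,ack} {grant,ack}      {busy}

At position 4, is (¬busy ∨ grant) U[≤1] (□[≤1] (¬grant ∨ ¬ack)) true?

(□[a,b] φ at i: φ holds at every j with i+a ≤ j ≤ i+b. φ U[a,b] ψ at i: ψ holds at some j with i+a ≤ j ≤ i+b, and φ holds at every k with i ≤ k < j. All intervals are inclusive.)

Need some j in [4,5] with □[≤1] (¬grant ∨ ¬ack), and (¬busy ∨ grant) at every k in [4,j-1].
  j=4: □[≤1] (¬grant ∨ ¬ack) — fails at 4.
  j=5: □[≤1] (¬grant ∨ ¬ack) — fails at 5.
No j in the window works → until fails.

No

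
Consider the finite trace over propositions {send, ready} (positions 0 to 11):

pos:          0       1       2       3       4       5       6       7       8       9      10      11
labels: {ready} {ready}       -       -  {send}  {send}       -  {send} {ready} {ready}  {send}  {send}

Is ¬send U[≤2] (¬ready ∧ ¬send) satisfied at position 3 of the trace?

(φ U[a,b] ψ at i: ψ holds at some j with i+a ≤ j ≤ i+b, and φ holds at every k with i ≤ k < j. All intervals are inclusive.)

Need some j in [3,5] with (¬ready ∧ ¬send), and ¬send at every k in [3,j-1].
  j=3: (¬ready ∧ ¬send) holds; no prefix to check → satisfied.

True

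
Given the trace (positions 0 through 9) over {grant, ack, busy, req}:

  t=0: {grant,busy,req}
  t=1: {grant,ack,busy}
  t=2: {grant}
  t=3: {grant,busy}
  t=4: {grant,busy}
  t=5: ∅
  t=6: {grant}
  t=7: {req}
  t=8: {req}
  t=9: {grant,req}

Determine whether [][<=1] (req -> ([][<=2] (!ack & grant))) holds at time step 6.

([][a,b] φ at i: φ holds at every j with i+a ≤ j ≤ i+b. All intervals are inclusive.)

Check (req -> ([][<=2] (!ack & grant))) at every j in [6,7]:
  j=6: antecedent false → ✓
  j=7: antecedent true; consequent fails at 7 → ✗
Fails at j=7 → formula fails.

Does not hold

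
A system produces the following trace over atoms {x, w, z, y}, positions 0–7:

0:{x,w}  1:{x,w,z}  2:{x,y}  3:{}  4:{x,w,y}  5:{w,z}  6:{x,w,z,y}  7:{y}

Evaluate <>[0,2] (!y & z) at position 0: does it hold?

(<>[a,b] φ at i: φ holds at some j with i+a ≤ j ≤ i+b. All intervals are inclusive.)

True

Check (!y & z) at each j in [0,2]:
  j=0: false
  j=1: true
  j=2: false
Found at j=1 → formula holds.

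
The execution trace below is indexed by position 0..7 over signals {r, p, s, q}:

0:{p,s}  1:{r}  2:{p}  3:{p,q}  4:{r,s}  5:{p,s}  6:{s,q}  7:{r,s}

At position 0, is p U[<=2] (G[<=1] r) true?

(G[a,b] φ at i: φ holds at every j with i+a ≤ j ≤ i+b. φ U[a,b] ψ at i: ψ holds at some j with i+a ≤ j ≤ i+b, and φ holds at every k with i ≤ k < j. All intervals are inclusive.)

False

Need some j in [0,2] with G[<=1] r, and p at every k in [0,j-1].
  j=0: G[<=1] r — fails at 0.
  j=1: G[<=1] r — fails at 2.
  j=2: G[<=1] r — fails at 2.
No j in the window works → until fails.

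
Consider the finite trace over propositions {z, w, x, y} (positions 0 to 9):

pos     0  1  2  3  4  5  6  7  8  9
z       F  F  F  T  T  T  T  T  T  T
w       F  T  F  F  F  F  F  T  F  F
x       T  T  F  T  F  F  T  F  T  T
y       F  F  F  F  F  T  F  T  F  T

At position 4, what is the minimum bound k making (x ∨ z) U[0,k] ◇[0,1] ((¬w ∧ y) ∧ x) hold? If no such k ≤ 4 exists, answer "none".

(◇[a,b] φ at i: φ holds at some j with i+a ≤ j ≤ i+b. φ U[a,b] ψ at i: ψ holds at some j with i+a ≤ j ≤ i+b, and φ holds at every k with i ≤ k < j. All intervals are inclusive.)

Need earliest j ≥ 4 with ◇[0,1] ((¬w ∧ y) ∧ x), and (x ∨ z) at every k in [4,j-1].
  j=4: rhs fails.
  j=5: rhs fails.
  j=6: rhs fails.
  j=7: rhs fails.
  j=8: rhs holds; lhs holds on [4,7]. k = 4.

4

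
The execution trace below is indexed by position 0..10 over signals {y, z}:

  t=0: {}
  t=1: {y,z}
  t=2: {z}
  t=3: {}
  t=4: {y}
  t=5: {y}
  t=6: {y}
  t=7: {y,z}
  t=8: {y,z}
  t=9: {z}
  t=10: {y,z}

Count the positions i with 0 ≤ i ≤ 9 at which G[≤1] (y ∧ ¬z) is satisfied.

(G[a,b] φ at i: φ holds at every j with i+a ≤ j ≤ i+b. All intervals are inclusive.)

Evaluate at each i in [0,9]:
  i=0: ✗ (fails at j=0)
  i=1: ✗ (fails at j=1)
  i=2: ✗ (fails at j=2)
  i=3: ✗ (fails at j=3)
  i=4: ✓ (all of [4,5])
  i=5: ✓ (all of [5,6])
  i=6: ✗ (fails at j=7)
  i=7: ✗ (fails at j=7)
  i=8: ✗ (fails at j=8)
  i=9: ✗ (fails at j=9)
Positions where it holds: {4, 5} → 2.

2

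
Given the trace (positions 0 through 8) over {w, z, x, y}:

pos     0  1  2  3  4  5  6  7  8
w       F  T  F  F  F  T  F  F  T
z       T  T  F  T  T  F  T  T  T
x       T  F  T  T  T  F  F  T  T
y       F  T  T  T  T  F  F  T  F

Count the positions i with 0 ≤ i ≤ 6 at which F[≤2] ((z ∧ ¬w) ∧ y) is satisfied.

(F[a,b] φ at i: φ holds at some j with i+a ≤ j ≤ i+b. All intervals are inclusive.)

Evaluate at each i in [0,6]:
  i=0: ✗ (none in [0,2])
  i=1: ✓ (witness j=3)
  i=2: ✓ (witness j=3)
  i=3: ✓ (witness j=3)
  i=4: ✓ (witness j=4)
  i=5: ✓ (witness j=7)
  i=6: ✓ (witness j=7)
Positions where it holds: {1, 2, 3, 4, 5, 6} → 6.

6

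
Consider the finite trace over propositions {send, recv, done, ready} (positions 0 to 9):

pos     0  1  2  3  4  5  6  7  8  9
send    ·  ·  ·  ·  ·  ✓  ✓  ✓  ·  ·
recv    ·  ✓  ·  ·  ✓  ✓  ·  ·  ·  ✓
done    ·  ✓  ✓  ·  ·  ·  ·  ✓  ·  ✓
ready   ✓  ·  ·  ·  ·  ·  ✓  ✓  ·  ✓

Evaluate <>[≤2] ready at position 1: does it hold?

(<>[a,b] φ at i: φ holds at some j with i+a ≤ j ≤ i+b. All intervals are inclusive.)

Check ready at each j in [1,3]:
  j=1: false
  j=2: false
  j=3: false
No position in the window satisfies it → formula fails.

Does not hold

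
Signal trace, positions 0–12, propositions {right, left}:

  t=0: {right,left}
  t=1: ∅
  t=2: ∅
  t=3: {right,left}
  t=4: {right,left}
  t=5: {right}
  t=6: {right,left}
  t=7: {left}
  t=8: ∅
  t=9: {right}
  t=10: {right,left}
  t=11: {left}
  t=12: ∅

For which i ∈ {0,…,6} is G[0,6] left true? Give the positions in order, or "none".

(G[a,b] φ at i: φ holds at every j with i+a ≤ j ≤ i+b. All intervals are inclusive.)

Evaluate at each i in [0,6]:
  i=0: ✗ (fails at j=1)
  i=1: ✗ (fails at j=1)
  i=2: ✗ (fails at j=2)
  i=3: ✗ (fails at j=5)
  i=4: ✗ (fails at j=5)
  i=5: ✗ (fails at j=5)
  i=6: ✗ (fails at j=8)

none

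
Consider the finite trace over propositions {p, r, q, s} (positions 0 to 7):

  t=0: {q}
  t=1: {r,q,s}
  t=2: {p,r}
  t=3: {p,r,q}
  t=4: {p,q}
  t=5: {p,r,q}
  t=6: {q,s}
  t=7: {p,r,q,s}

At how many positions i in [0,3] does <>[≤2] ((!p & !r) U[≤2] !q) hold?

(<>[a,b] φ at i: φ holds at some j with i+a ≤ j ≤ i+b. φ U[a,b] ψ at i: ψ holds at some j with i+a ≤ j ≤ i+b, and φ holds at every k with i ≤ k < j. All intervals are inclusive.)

3

Evaluate at each i in [0,3]:
  i=0: ✓ (witness j=2)
  i=1: ✓ (witness j=2)
  i=2: ✓ (witness j=2)
  i=3: ✗ (none in [3,5])
Positions where it holds: {0, 1, 2} → 3.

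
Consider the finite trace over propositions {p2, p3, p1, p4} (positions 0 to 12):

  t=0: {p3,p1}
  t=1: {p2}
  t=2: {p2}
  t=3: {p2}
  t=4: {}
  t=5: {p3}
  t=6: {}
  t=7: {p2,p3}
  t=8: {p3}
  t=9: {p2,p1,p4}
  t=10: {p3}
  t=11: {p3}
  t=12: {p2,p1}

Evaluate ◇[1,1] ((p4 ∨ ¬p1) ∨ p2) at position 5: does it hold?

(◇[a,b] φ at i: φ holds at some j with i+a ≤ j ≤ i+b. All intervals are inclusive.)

Check ((p4 ∨ ¬p1) ∨ p2) at each j in [6,6]:
  j=6: true
Found at j=6 → formula holds.

Yes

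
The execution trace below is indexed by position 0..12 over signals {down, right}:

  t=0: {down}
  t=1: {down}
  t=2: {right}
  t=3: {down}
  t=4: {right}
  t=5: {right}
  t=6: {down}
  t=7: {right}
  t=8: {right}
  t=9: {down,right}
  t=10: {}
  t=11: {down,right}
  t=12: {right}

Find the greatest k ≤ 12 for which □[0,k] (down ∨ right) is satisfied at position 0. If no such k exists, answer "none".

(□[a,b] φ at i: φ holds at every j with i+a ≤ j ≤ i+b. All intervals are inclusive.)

(down ∨ right) must hold from j=0 onward; find where it first fails.
  j=0: holds
  j=1: holds
  j=2: holds
  j=3: holds
  j=4: holds
  j=5: holds
  j=6: holds
  j=7: holds
  j=8: holds
  j=9: holds
  j=10: fails
Holds on [0,9], so largest k = 9.

9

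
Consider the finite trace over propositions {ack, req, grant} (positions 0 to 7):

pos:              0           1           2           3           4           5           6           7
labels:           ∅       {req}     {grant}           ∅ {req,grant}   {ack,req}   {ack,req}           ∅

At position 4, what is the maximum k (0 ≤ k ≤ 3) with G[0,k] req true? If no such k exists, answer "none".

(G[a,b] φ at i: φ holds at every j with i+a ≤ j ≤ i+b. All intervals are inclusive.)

2

req must hold from j=4 onward; find where it first fails.
  j=4: holds
  j=5: holds
  j=6: holds
  j=7: fails
Holds on [4,6], so largest k = 2.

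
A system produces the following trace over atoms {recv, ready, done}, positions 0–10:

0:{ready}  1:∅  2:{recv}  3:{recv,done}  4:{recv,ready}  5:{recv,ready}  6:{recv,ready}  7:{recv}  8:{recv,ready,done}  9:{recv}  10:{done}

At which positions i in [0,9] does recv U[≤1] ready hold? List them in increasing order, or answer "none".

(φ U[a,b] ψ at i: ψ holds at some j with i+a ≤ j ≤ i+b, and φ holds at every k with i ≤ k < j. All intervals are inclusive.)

0, 3, 4, 5, 6, 7, 8

Evaluate at each i in [0,9]:
  i=0: ✓ (rhs at j=0)
  i=1: ✗ (no rhs in [1,2])
  i=2: ✗ (no rhs in [2,3])
  i=3: ✓ (rhs at j=4; lhs holds on [3,3])
  i=4: ✓ (rhs at j=4)
  i=5: ✓ (rhs at j=5)
  i=6: ✓ (rhs at j=6)
  i=7: ✓ (rhs at j=8; lhs holds on [7,7])
  i=8: ✓ (rhs at j=8)
  i=9: ✗ (no rhs in [9,10])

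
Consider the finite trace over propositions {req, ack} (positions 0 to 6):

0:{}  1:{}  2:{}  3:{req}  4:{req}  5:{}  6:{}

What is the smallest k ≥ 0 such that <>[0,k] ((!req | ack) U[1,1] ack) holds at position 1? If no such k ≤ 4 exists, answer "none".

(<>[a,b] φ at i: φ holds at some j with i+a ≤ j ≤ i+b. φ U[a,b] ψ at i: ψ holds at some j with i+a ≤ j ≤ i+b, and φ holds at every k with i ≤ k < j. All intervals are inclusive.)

none

Scan j = 1,2,… for ((!req | ack) U[1,1] ack):
  j=1: fails
  j=2: fails
  j=3: fails
  j=4: fails
  j=5: fails
No j in [1,5] satisfies it → none.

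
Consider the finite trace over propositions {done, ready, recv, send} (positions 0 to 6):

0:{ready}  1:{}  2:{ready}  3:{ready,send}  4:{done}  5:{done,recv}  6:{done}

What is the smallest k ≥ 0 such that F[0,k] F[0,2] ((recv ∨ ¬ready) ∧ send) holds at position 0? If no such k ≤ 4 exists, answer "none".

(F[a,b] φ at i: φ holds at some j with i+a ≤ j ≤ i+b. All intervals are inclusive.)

Scan j = 0,1,… for F[0,2] ((recv ∨ ¬ready) ∧ send):
  j=0: fails
  j=1: fails
  j=2: fails
  j=3: fails
  j=4: fails
No j in [0,4] satisfies it → none.

none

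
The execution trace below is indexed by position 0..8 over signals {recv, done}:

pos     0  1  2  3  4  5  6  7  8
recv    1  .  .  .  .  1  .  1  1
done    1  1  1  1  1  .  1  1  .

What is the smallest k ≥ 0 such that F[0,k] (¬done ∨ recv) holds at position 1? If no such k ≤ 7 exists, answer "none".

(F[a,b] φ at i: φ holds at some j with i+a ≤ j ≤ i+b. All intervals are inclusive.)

4

Scan j = 1,2,… for (¬done ∨ recv):
  j=1: fails
  j=2: fails
  j=3: fails
  j=4: fails
  j=5: holds
First hit at j=5, so smallest k = 5-1 = 4.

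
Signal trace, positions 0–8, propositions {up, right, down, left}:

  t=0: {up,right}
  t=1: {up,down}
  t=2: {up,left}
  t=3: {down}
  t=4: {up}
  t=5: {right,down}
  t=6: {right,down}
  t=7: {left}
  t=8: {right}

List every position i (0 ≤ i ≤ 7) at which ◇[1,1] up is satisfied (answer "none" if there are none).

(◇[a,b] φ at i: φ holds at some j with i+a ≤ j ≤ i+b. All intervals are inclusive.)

Evaluate at each i in [0,7]:
  i=0: ✓ (witness j=1)
  i=1: ✓ (witness j=2)
  i=2: ✗ (none in [3,3])
  i=3: ✓ (witness j=4)
  i=4: ✗ (none in [5,5])
  i=5: ✗ (none in [6,6])
  i=6: ✗ (none in [7,7])
  i=7: ✗ (none in [8,8])

0, 1, 3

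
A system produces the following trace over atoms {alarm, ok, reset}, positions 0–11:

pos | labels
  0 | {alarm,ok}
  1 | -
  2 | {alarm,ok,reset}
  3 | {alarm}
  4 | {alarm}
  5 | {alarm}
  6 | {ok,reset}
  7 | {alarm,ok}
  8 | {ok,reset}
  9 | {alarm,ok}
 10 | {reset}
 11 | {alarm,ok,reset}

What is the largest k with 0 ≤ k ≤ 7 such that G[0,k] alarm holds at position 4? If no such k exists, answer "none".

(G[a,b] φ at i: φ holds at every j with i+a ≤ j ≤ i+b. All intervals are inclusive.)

1

alarm must hold from j=4 onward; find where it first fails.
  j=4: holds
  j=5: holds
  j=6: fails
Holds on [4,5], so largest k = 1.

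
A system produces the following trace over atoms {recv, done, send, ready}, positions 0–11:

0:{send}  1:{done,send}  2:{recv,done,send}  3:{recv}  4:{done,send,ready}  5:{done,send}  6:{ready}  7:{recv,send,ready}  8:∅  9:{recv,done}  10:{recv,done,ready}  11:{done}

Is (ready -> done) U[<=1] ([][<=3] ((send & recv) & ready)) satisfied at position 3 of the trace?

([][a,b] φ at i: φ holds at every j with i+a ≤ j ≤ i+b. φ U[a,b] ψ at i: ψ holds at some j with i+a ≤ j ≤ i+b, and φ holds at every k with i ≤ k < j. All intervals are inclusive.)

No

Need some j in [3,4] with [][<=3] ((send & recv) & ready), and (ready -> done) at every k in [3,j-1].
  j=3: [][<=3] ((send & recv) & ready) — fails at 3.
  j=4: [][<=3] ((send & recv) & ready) — fails at 4.
No j in the window works → until fails.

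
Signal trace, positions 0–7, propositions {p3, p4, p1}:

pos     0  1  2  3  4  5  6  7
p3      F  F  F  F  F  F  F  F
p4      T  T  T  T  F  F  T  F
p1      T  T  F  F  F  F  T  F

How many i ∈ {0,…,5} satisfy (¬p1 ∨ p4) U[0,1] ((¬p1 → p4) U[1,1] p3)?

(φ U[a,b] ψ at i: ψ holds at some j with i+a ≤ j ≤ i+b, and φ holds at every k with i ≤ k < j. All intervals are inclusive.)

0

Evaluate at each i in [0,5]:
  i=0: ✗ (no rhs in [0,1])
  i=1: ✗ (no rhs in [1,2])
  i=2: ✗ (no rhs in [2,3])
  i=3: ✗ (no rhs in [3,4])
  i=4: ✗ (no rhs in [4,5])
  i=5: ✗ (no rhs in [5,6])
Positions where it holds: {} → 0.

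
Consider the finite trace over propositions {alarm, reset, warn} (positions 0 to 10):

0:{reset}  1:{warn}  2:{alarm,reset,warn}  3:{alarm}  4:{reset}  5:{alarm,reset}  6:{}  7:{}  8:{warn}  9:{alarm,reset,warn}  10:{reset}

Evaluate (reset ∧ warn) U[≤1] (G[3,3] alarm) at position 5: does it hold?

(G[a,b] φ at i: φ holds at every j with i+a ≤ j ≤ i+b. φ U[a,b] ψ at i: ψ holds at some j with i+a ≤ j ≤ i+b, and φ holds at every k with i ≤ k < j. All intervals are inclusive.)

Need some j in [5,6] with G[3,3] alarm, and (reset ∧ warn) at every k in [5,j-1].
  j=5: G[3,3] alarm — fails at 8.
  j=6: G[3,3] alarm holds, but (reset ∧ warn) fails at k=5 → not this j.
No j in the window works → until fails.

No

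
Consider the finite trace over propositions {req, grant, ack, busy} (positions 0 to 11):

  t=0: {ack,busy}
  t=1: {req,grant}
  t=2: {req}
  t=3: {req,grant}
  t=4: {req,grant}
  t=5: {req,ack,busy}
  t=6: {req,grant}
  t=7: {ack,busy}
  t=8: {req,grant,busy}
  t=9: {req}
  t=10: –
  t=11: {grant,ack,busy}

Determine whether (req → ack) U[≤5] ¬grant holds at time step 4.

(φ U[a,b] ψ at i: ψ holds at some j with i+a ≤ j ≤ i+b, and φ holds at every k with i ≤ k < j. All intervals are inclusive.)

Need some j in [4,9] with ¬grant, and (req → ack) at every k in [4,j-1].
  j=4: ¬grant false.
  j=5: ¬grant holds, but (req → ack) fails at k=4 → not this j.
  j=6: ¬grant false.
  j=7: ¬grant holds, but (req → ack) fails at k=4 → not this j.
  j=8: ¬grant false.
  j=9: ¬grant holds, but (req → ack) fails at k=4 → not this j.
No j in the window works → until fails.

False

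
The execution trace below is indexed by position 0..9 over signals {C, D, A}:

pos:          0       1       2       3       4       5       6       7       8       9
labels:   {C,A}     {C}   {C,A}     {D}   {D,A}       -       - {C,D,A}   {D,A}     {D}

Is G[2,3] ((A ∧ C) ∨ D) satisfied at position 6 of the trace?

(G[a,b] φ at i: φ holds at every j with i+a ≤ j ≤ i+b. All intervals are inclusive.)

Holds

Check ((A ∧ C) ∨ D) at every j in [8,9]:
  j=8: true
  j=9: true
All positions satisfy it → formula holds.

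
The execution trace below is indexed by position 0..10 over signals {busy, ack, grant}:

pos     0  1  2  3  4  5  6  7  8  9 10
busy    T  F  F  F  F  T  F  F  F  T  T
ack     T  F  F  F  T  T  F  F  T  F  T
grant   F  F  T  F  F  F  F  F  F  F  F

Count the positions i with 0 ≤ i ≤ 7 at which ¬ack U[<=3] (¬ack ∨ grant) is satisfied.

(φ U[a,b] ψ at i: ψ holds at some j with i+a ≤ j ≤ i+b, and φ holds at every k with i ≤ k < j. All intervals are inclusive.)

5

Evaluate at each i in [0,7]:
  i=0: ✗ (lhs fails at k=0 before rhs at j=1)
  i=1: ✓ (rhs at j=1)
  i=2: ✓ (rhs at j=2)
  i=3: ✓ (rhs at j=3)
  i=4: ✗ (lhs fails at k=4 before rhs at j=6)
  i=5: ✗ (lhs fails at k=5 before rhs at j=6)
  i=6: ✓ (rhs at j=6)
  i=7: ✓ (rhs at j=7)
Positions where it holds: {1, 2, 3, 6, 7} → 5.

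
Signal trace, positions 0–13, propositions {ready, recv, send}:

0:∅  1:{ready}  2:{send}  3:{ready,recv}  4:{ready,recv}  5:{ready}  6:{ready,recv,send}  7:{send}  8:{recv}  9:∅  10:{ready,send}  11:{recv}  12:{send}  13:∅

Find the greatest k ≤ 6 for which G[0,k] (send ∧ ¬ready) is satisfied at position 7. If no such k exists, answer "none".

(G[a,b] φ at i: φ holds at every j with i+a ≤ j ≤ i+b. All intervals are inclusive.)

(send ∧ ¬ready) must hold from j=7 onward; find where it first fails.
  j=7: holds
  j=8: fails
Holds on [7,7], so largest k = 0.

0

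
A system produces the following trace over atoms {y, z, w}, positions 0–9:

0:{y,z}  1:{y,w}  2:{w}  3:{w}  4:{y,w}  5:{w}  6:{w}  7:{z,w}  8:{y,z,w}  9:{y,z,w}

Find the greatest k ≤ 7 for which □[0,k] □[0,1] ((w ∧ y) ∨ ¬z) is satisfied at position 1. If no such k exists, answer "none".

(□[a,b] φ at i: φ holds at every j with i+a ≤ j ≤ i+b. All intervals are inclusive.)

4

□[0,1] ((w ∧ y) ∨ ¬z) must hold from j=1 onward; find where it first fails.
  j=1: holds
  j=2: holds
  j=3: holds
  j=4: holds
  j=5: holds
  j=6: fails
Holds on [1,5], so largest k = 4.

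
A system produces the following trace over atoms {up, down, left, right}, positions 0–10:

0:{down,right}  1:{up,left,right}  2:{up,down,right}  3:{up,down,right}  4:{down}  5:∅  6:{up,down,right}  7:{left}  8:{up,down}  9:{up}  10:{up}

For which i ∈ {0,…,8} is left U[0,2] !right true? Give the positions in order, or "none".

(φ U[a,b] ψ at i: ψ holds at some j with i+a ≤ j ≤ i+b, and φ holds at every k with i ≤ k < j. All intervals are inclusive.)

Evaluate at each i in [0,8]:
  i=0: ✗ (no rhs in [0,2])
  i=1: ✗ (no rhs in [1,3])
  i=2: ✗ (lhs fails at k=2 before rhs at j=4)
  i=3: ✗ (lhs fails at k=3 before rhs at j=4)
  i=4: ✓ (rhs at j=4)
  i=5: ✓ (rhs at j=5)
  i=6: ✗ (lhs fails at k=6 before rhs at j=7)
  i=7: ✓ (rhs at j=7)
  i=8: ✓ (rhs at j=8)

4, 5, 7, 8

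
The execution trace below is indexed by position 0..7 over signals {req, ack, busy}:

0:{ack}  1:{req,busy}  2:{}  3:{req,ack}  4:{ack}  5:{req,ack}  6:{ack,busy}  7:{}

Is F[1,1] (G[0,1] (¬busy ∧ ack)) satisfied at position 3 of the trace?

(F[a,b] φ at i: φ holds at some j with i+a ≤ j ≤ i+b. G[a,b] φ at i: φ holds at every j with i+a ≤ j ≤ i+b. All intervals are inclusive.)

Check G[0,1] (¬busy ∧ ack) at each j in [4,4]:
  j=4: holds on [4,5]
Found at j=4 → formula holds.

Holds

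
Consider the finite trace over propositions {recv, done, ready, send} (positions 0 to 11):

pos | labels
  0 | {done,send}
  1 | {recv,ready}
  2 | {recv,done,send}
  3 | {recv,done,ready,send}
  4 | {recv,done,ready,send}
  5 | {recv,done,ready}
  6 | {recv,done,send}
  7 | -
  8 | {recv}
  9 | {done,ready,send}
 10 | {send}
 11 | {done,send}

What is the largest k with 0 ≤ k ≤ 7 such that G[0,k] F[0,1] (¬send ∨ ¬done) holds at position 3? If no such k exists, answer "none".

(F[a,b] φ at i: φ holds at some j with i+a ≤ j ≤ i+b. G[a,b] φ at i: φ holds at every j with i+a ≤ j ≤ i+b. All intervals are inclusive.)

F[0,1] (¬send ∨ ¬done) must hold from j=3 onward; find where it first fails.
  j=3: fails → no k works.

none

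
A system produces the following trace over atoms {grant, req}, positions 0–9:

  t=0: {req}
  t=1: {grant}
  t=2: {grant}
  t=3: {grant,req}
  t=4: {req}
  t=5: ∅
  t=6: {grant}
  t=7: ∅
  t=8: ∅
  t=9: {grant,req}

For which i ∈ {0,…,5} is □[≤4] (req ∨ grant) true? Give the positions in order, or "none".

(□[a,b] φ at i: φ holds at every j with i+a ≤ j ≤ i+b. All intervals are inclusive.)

Evaluate at each i in [0,5]:
  i=0: ✓ (all of [0,4])
  i=1: ✗ (fails at j=5)
  i=2: ✗ (fails at j=5)
  i=3: ✗ (fails at j=5)
  i=4: ✗ (fails at j=5)
  i=5: ✗ (fails at j=5)

0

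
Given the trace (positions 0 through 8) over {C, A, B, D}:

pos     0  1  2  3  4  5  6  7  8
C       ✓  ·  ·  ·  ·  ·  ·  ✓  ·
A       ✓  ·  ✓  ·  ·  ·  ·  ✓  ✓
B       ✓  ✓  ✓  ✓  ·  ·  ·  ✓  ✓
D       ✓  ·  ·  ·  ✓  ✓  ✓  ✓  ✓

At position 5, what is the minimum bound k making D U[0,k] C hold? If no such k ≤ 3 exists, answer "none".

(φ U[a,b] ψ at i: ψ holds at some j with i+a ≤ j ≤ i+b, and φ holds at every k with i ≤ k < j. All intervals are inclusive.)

Need earliest j ≥ 5 with C, and D at every k in [5,j-1].
  j=5: rhs fails.
  j=6: rhs fails.
  j=7: rhs holds; lhs holds on [5,6]. k = 2.

2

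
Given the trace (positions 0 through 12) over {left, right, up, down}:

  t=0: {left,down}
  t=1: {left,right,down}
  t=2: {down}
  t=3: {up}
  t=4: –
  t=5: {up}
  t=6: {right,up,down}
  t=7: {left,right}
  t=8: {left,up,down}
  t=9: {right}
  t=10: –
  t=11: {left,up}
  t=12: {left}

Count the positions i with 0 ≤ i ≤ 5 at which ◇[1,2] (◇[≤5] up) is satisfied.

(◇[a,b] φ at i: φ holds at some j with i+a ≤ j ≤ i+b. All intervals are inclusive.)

6

Evaluate at each i in [0,5]:
  i=0: ✓ (witness j=1)
  i=1: ✓ (witness j=2)
  i=2: ✓ (witness j=3)
  i=3: ✓ (witness j=4)
  i=4: ✓ (witness j=5)
  i=5: ✓ (witness j=6)
Positions where it holds: {0, 1, 2, 3, 4, 5} → 6.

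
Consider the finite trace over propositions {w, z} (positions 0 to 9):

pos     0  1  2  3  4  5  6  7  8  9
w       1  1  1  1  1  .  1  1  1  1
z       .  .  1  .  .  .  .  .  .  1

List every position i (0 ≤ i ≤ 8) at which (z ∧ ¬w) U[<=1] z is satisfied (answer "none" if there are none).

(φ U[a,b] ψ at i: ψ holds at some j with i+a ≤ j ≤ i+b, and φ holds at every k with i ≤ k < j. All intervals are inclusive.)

Evaluate at each i in [0,8]:
  i=0: ✗ (no rhs in [0,1])
  i=1: ✗ (lhs fails at k=1 before rhs at j=2)
  i=2: ✓ (rhs at j=2)
  i=3: ✗ (no rhs in [3,4])
  i=4: ✗ (no rhs in [4,5])
  i=5: ✗ (no rhs in [5,6])
  i=6: ✗ (no rhs in [6,7])
  i=7: ✗ (no rhs in [7,8])
  i=8: ✗ (lhs fails at k=8 before rhs at j=9)

2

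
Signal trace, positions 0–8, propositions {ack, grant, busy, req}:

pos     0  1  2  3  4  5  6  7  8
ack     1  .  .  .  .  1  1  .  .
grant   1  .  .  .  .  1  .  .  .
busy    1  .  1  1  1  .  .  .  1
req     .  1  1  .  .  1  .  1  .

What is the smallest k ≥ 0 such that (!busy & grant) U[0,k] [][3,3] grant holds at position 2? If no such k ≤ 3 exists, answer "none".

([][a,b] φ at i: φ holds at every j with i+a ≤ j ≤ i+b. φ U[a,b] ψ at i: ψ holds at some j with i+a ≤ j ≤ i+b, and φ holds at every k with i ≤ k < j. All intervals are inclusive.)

Need earliest j ≥ 2 with [][3,3] grant, and (!busy & grant) at every k in [2,j-1].
  j=2: rhs holds (empty prefix). k = 0.

0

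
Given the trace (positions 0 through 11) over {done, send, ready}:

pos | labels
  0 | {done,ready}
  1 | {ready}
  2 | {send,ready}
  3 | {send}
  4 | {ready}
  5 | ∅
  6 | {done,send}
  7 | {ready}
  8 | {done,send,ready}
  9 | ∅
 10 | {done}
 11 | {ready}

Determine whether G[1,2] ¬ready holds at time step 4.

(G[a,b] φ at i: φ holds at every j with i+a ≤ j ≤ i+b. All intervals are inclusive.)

Check ¬ready at every j in [5,6]:
  j=5: true
  j=6: true
All positions satisfy it → formula holds.

Yes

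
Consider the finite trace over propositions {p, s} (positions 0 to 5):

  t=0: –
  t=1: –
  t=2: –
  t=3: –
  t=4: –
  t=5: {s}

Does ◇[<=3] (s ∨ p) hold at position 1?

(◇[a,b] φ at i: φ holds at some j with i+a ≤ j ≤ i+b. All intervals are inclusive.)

False

Check (s ∨ p) at each j in [1,4]:
  j=1: false
  j=2: false
  j=3: false
  j=4: false
No position in the window satisfies it → formula fails.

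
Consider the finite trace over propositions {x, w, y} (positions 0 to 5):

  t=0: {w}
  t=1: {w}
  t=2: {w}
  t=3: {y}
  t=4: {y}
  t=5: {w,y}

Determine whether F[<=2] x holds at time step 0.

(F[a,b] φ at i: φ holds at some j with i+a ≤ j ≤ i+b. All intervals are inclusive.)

False

Check x at each j in [0,2]:
  j=0: false
  j=1: false
  j=2: false
No position in the window satisfies it → formula fails.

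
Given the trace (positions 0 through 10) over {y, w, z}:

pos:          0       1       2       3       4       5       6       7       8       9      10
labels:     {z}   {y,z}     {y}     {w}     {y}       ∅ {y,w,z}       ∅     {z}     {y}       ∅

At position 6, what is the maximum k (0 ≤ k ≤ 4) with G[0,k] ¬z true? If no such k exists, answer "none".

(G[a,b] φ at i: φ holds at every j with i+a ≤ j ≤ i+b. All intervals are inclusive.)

¬z must hold from j=6 onward; find where it first fails.
  j=6: fails → no k works.

none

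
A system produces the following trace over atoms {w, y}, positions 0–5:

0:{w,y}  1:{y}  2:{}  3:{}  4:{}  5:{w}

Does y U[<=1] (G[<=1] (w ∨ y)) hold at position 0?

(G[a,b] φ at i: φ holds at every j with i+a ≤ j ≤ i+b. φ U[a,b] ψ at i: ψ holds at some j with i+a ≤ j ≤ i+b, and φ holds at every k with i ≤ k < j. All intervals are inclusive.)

True

Need some j in [0,1] with G[<=1] (w ∨ y), and y at every k in [0,j-1].
  j=0: G[<=1] (w ∨ y) holds; no prefix to check → satisfied.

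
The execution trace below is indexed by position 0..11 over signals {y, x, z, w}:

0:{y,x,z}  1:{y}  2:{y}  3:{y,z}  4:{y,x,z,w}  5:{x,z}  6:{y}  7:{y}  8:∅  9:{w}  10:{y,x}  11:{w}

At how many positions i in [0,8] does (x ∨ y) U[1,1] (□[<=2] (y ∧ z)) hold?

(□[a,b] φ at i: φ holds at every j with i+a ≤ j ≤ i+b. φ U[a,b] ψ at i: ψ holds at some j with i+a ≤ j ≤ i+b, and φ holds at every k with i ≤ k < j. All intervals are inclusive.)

Evaluate at each i in [0,8]:
  i=0: ✗ (no rhs in [1,1])
  i=1: ✗ (no rhs in [2,2])
  i=2: ✗ (no rhs in [3,3])
  i=3: ✗ (no rhs in [4,4])
  i=4: ✗ (no rhs in [5,5])
  i=5: ✗ (no rhs in [6,6])
  i=6: ✗ (no rhs in [7,7])
  i=7: ✗ (no rhs in [8,8])
  i=8: ✗ (no rhs in [9,9])
Positions where it holds: {} → 0.

0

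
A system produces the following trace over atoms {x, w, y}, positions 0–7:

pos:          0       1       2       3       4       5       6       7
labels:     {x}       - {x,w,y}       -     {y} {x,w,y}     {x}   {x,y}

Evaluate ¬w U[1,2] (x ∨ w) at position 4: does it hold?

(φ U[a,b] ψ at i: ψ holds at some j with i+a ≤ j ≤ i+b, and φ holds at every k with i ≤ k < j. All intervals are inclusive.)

Yes

Need some j in [5,6] with (x ∨ w), and ¬w at every k in [4,j-1].
  j=5: (x ∨ w) holds; ¬w holds at every k in [4,4] → satisfied.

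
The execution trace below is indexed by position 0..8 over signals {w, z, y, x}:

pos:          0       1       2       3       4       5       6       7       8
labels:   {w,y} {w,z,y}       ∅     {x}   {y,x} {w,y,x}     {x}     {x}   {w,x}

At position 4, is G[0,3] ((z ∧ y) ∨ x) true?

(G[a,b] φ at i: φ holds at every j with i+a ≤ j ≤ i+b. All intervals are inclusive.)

Check ((z ∧ y) ∨ x) at every j in [4,7]:
  j=4: true
  j=5: true
  j=6: true
  j=7: true
All positions satisfy it → formula holds.

True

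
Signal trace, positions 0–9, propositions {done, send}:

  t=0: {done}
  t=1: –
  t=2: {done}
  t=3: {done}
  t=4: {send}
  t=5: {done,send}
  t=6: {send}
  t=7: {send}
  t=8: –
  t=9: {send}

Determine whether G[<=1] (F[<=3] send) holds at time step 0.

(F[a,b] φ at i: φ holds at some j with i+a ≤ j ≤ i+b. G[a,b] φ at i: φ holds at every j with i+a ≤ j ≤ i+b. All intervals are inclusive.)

False

Check F[<=3] send at every j in [0,1]:
  j=0: fails (none in [0,3])
  j=1: holds (witness at 4)
Fails at j=0 → formula fails.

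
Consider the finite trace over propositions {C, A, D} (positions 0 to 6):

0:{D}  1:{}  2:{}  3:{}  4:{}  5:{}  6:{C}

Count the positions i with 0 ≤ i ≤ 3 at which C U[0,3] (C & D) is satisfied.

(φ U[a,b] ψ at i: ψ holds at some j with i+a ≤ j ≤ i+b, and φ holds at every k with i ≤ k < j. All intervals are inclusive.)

0

Evaluate at each i in [0,3]:
  i=0: ✗ (no rhs in [0,3])
  i=1: ✗ (no rhs in [1,4])
  i=2: ✗ (no rhs in [2,5])
  i=3: ✗ (no rhs in [3,6])
Positions where it holds: {} → 0.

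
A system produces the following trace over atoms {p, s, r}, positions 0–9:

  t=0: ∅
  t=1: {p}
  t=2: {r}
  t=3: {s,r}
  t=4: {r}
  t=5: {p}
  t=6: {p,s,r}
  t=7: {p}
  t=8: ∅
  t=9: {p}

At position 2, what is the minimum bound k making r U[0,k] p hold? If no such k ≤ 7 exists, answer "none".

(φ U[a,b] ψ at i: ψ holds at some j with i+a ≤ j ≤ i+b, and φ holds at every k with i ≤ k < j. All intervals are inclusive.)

3

Need earliest j ≥ 2 with p, and r at every k in [2,j-1].
  j=2: rhs fails.
  j=3: rhs fails.
  j=4: rhs fails.
  j=5: rhs holds; lhs holds on [2,4]. k = 3.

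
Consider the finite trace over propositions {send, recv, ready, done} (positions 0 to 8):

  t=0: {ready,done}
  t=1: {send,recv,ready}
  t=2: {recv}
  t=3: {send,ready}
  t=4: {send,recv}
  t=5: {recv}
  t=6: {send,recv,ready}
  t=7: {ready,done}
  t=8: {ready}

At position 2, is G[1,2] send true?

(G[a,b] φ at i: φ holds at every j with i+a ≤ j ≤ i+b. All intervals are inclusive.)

Check send at every j in [3,4]:
  j=3: true
  j=4: true
All positions satisfy it → formula holds.

Yes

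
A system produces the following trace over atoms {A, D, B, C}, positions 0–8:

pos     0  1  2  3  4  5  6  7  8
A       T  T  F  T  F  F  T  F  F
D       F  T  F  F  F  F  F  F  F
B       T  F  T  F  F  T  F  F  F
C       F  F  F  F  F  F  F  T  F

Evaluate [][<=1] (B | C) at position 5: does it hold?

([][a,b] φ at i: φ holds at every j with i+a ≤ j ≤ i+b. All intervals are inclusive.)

Does not hold

Check (B | C) at every j in [5,6]:
  j=5: true
  j=6: false
Fails at j=6 → formula fails.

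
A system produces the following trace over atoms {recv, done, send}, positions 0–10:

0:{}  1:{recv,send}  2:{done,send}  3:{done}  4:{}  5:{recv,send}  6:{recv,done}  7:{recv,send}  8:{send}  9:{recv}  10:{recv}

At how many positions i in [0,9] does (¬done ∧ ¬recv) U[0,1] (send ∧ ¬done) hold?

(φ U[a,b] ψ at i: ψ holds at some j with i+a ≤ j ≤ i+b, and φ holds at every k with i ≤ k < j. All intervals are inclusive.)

Evaluate at each i in [0,9]:
  i=0: ✓ (rhs at j=1; lhs holds on [0,0])
  i=1: ✓ (rhs at j=1)
  i=2: ✗ (no rhs in [2,3])
  i=3: ✗ (no rhs in [3,4])
  i=4: ✓ (rhs at j=5; lhs holds on [4,4])
  i=5: ✓ (rhs at j=5)
  i=6: ✗ (lhs fails at k=6 before rhs at j=7)
  i=7: ✓ (rhs at j=7)
  i=8: ✓ (rhs at j=8)
  i=9: ✗ (no rhs in [9,10])
Positions where it holds: {0, 1, 4, 5, 7, 8} → 6.

6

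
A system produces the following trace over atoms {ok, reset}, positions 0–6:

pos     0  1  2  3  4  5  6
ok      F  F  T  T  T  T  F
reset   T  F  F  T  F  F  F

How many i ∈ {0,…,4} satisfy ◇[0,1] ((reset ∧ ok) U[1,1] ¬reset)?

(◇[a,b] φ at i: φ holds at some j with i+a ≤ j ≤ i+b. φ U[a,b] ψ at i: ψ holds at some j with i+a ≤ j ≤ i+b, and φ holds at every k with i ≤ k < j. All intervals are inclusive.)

Evaluate at each i in [0,4]:
  i=0: ✗ (none in [0,1])
  i=1: ✗ (none in [1,2])
  i=2: ✓ (witness j=3)
  i=3: ✓ (witness j=3)
  i=4: ✗ (none in [4,5])
Positions where it holds: {2, 3} → 2.

2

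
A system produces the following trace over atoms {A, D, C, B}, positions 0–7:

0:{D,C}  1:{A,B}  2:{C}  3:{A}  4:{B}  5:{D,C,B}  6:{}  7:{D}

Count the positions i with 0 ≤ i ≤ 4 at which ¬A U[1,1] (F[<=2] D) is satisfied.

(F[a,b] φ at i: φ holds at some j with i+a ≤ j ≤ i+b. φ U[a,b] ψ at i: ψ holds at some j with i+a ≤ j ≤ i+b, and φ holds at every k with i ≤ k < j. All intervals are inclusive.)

2

Evaluate at each i in [0,4]:
  i=0: ✗ (no rhs in [1,1])
  i=1: ✗ (no rhs in [2,2])
  i=2: ✓ (rhs at j=3; lhs holds on [2,2])
  i=3: ✗ (lhs fails at k=3 before rhs at j=4)
  i=4: ✓ (rhs at j=5; lhs holds on [4,4])
Positions where it holds: {2, 4} → 2.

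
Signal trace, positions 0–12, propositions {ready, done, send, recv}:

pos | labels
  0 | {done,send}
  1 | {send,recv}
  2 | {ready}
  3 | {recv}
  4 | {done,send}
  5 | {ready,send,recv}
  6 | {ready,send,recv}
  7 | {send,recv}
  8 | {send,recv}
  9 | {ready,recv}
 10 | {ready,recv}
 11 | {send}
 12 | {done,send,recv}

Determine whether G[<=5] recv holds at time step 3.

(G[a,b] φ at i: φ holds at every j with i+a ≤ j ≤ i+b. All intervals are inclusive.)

Check recv at every j in [3,8]:
  j=3: true
  j=4: false
  j=5: true
  j=6: true
  j=7: true
  j=8: true
Fails at j=4 → formula fails.

No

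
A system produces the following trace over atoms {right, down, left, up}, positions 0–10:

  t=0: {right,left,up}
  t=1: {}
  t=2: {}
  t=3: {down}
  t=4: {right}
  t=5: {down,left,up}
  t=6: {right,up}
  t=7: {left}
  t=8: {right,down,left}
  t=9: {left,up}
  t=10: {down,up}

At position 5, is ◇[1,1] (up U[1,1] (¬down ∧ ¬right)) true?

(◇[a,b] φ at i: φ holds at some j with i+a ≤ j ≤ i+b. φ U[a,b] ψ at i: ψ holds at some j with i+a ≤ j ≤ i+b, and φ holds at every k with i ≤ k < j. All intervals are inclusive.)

Holds

Check (up U[1,1] (¬down ∧ ¬right)) at each j in [6,6]:
  j=6: holds
Found at j=6 → formula holds.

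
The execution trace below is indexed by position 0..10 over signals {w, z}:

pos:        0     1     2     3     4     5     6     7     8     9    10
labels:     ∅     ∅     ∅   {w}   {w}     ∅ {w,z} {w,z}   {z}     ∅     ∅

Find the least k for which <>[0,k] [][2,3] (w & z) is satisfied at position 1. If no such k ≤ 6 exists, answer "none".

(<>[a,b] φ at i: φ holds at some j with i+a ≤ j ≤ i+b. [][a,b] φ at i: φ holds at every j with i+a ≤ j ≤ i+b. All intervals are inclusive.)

3

Scan j = 1,2,… for [][2,3] (w & z):
  j=1: fails
  j=2: fails
  j=3: fails
  j=4: holds
First hit at j=4, so smallest k = 4-1 = 3.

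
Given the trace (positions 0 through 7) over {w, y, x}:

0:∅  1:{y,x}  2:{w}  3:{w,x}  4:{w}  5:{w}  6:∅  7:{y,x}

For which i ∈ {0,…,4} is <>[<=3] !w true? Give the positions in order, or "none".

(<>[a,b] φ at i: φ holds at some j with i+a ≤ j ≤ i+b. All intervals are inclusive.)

0, 1, 3, 4

Evaluate at each i in [0,4]:
  i=0: ✓ (witness j=0)
  i=1: ✓ (witness j=1)
  i=2: ✗ (none in [2,5])
  i=3: ✓ (witness j=6)
  i=4: ✓ (witness j=6)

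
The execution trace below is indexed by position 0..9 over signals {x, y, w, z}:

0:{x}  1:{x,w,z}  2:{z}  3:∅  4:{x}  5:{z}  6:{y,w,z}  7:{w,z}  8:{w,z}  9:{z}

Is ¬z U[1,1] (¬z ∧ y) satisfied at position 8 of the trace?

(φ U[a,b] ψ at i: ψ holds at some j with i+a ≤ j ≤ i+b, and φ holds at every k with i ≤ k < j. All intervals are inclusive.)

No

Need some j in [9,9] with (¬z ∧ y), and ¬z at every k in [8,j-1].
  j=9: (¬z ∧ y) false.
No j in the window works → until fails.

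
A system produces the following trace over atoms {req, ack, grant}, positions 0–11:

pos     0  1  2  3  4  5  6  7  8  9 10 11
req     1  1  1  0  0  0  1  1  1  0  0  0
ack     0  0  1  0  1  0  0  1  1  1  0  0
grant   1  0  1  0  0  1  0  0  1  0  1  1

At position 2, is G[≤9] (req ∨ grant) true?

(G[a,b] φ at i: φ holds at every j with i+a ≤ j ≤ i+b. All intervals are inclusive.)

Does not hold

Check (req ∨ grant) at every j in [2,11]:
  j=2: true
  j=3: false
  j=4: false
  j=5: true
  j=6: true
  j=7: true
  j=8: true
  j=9: false
  j=10: true
  j=11: true
Fails at j=3 → formula fails.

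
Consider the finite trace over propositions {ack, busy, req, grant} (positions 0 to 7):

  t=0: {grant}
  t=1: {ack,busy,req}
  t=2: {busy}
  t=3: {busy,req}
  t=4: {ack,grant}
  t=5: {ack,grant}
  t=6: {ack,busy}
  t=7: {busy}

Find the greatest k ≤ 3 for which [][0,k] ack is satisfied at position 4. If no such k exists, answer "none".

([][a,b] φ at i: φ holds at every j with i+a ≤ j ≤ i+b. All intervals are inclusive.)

2

ack must hold from j=4 onward; find where it first fails.
  j=4: holds
  j=5: holds
  j=6: holds
  j=7: fails
Holds on [4,6], so largest k = 2.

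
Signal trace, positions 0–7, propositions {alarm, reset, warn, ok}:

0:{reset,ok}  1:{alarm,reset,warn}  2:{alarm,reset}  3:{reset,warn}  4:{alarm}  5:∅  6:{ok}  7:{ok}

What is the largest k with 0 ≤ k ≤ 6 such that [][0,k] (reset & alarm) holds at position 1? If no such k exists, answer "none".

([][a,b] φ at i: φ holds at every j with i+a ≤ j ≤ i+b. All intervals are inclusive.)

1

(reset & alarm) must hold from j=1 onward; find where it first fails.
  j=1: holds
  j=2: holds
  j=3: fails
Holds on [1,2], so largest k = 1.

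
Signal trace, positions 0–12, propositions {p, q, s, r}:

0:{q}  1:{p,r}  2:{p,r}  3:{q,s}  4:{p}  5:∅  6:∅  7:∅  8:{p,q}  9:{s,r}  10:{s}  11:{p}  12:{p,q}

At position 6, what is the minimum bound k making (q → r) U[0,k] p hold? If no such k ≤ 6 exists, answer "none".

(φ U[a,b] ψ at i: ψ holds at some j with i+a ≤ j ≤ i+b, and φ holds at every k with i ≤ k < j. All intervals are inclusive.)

Need earliest j ≥ 6 with p, and (q → r) at every k in [6,j-1].
  j=6: rhs fails.
  j=7: rhs fails.
  j=8: rhs holds; lhs holds on [6,7]. k = 2.

2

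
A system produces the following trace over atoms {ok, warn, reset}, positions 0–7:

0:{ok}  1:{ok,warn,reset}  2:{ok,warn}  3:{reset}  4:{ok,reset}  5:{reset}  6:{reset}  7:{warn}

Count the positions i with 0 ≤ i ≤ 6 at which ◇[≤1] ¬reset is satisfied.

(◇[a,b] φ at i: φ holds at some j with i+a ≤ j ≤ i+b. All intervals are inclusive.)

4

Evaluate at each i in [0,6]:
  i=0: ✓ (witness j=0)
  i=1: ✓ (witness j=2)
  i=2: ✓ (witness j=2)
  i=3: ✗ (none in [3,4])
  i=4: ✗ (none in [4,5])
  i=5: ✗ (none in [5,6])
  i=6: ✓ (witness j=7)
Positions where it holds: {0, 1, 2, 6} → 4.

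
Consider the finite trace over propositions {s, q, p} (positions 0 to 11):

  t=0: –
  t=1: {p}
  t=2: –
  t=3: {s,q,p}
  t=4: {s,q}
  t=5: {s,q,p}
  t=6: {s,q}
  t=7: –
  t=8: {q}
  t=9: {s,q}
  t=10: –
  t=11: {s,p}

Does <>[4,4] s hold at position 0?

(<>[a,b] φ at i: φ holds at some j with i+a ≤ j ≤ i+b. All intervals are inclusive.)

Holds

Check s at each j in [4,4]:
  j=4: true
Found at j=4 → formula holds.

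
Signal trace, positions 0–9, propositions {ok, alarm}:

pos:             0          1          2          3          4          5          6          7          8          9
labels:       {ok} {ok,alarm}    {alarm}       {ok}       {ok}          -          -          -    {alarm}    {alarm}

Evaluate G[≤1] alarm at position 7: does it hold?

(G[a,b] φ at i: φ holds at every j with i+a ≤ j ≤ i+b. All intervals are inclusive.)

Check alarm at every j in [7,8]:
  j=7: false
  j=8: true
Fails at j=7 → formula fails.

False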